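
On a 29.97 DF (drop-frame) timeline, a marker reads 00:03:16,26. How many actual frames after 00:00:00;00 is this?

Complete 10-minute blocks: 0, each 17982 frames → 0.
Remaining 3 whole minutes in the current block: 1800 + 2 × 1798 = 5396 frames.
Within the current minute: 16 × 30 + 26 − 2 = 504 (labels ;00/;01 skipped at this minute). Total = 0 + 5396 + 504 = 5900.

5900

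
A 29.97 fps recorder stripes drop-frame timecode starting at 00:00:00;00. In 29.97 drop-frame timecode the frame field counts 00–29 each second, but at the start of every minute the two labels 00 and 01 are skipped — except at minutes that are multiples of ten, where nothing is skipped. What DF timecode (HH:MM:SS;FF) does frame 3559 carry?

00:01:58;21

Ten DF minutes hold 17982 frames, so frame 3559 lies in block 0 (frames 0–17981) with 3559 frames into that block.
The block's first minute is 1800 frames and the rest 1798 each; 3559 frames reaches minute 1, so 0 × 18 + 1 × 2 = 2 labels have been skipped so far.
Adding those back, label number 3559 + 2 = 3561 at 30 labels/s is 118 s + 21 f = 0 h 1 min 58 s frame 21, i.e. 00:01:58;21.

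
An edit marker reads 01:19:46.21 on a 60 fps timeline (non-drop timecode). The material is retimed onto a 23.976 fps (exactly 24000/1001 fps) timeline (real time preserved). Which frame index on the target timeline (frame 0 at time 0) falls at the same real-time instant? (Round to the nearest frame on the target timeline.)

Source frame index: (1×3600 + 19×60 + 46) × 60 + 21 = 287181.
Real time: 287181 / (60) = 95727/20 s.
Target frame: (95727/20) × (24000/1001) = 114872400/1001 ≈ 114757.642 → 114758.

frame 114758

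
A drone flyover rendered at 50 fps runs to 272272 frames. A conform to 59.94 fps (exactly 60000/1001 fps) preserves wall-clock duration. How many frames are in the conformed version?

Target frames = source frames × (target rate / source rate) = 272272 × (60000/1001)/(50) = 272272 × 1200/1001 = 326400.

326400 frames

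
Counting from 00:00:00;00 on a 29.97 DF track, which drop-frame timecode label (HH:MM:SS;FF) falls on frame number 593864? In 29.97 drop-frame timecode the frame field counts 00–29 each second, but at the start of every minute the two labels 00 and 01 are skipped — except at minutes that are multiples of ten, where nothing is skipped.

05:30:15;08

Ten DF minutes hold 17982 frames, so frame 593864 lies in block 33 (frames 593406–611387) with 458 frames into that block.
The block's first minute is 1800 frames and the rest 1798 each; 458 frames reaches minute 0, so 33 × 18 + 0 × 2 = 594 labels have been skipped so far.
Adding those back, label number 593864 + 594 = 594458 at 30 labels/s is 19815 s + 8 f = 5 h 30 min 15 s frame 8, i.e. 05:30:15;08.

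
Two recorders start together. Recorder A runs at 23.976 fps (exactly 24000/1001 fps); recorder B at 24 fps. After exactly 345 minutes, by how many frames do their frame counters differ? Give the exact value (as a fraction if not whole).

496800/1001 frames

345 min = 20700 s.
A emits 24000/1001 × 20700 = 496800000/1001 frames; B emits 24 × 20700 = 496800.
Difference = 496800/1001 frames (≈ 496.3037); B is ahead of A.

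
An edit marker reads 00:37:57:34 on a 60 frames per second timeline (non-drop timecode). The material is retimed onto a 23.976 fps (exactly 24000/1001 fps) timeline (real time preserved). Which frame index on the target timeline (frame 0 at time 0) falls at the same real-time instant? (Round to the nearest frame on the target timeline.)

Source frame index: (0×3600 + 37×60 + 57) × 60 + 34 = 136654.
Real time: 136654 / (60) = 68327/30 s.
Target frame: (68327/30) × (24000/1001) = 7808800/143 ≈ 54606.993 → 54607.

frame 54607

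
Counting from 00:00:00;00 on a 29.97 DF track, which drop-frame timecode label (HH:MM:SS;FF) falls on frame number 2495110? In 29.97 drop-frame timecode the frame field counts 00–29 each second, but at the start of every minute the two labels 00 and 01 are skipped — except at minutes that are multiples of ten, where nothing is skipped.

23:07:33;18

Ten DF minutes hold 17982 frames, so frame 2495110 lies in block 138 (frames 2481516–2499497) with 13594 frames into that block.
The block's first minute is 1800 frames and the rest 1798 each; 13594 frames reaches minute 7, so 138 × 18 + 7 × 2 = 2498 labels have been skipped so far.
Adding those back, label number 2495110 + 2498 = 2497608 at 30 labels/s is 83253 s + 18 f = 23 h 7 min 33 s frame 18, i.e. 23:07:33;18.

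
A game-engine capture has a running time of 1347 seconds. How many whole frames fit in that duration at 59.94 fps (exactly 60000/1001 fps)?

80739 frames

Frames = 1347 × 60000/1001 = 80820000/1001 ≈ 80739.2607.
Complete frames: 80739.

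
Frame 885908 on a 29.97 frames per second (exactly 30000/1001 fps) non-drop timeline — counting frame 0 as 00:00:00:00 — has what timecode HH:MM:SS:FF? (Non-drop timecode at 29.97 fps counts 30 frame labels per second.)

885908 ÷ 30 = 29530 full seconds, remainder 8 frames.
29530 s = 8 h 12 min 10 s.
Timecode: 08:12:10:08.

08:12:10:08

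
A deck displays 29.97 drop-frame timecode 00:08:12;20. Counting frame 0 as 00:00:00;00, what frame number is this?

As if non-drop at 30 labels/s: (0 × 3600 + 8 × 60 + 12) × 30 + 20 = 14780.
Minute boundaries passed: 8; those not divisible by 10: 8 − 0 = 8; dropped labels = 2 × 8 = 16.
Actual frame index = 14780 − 16 = 14764.

14764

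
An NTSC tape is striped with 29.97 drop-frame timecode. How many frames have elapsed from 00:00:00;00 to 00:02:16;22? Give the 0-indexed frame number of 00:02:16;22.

4098

Complete 10-minute blocks: 0, each 17982 frames → 0.
Remaining 2 whole minutes in the current block: 1800 + 1 × 1798 = 3598 frames.
Within the current minute: 16 × 30 + 22 − 2 = 500 (labels ;00/;01 skipped at this minute). Total = 0 + 3598 + 500 = 4098.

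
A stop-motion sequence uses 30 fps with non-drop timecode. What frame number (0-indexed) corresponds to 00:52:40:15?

Total seconds to the label: (0 × 3600 + 52 × 60 + 40) = 3160.
Frame index = 3160 × 30 + 15 = 94815.

frame 94815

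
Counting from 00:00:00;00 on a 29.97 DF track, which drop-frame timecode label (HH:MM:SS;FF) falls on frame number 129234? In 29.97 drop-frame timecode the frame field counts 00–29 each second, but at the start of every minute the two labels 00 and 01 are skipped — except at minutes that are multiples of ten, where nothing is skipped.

01:11:52;02

Each 10-minute DF block holds 10 × 60 × 30 − 9 × 2 = 17982 frames. 129234 ÷ 17982 → 7 full blocks, remainder 3360.
Within the partial block the first minute is 1800 frames and each further minute 1798, so 1 further minute boundary passed. Total skipped labels = 18 × 7 + 2 × 1 = 128.
Non-drop label index = 129234 + 128 = 129362; at 30 labels/s that is 01:11:52:02, i.e. DF 01:11:52;02.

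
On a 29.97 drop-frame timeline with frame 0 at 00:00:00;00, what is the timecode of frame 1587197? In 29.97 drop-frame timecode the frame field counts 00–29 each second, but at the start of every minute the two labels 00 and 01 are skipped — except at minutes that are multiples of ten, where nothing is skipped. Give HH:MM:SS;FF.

14:42:39;15

Ten DF minutes hold 17982 frames, so frame 1587197 lies in block 88 (frames 1582416–1600397) with 4781 frames into that block.
The block's first minute is 1800 frames and the rest 1798 each; 4781 frames reaches minute 2, so 88 × 18 + 2 × 2 = 1588 labels have been skipped so far.
Adding those back, label number 1587197 + 1588 = 1588785 at 30 labels/s is 52959 s + 15 f = 14 h 42 min 39 s frame 15, i.e. 14:42:39;15.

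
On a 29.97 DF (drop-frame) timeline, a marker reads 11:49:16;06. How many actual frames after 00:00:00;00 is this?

Complete 10-minute blocks: 70, each 17982 frames → 1258740.
Remaining 9 whole minutes in the current block: 1800 + 8 × 1798 = 16184 frames.
Within the current minute: 16 × 30 + 6 − 2 = 484 (labels ;00/;01 skipped at this minute). Total = 1258740 + 16184 + 484 = 1275408.

1275408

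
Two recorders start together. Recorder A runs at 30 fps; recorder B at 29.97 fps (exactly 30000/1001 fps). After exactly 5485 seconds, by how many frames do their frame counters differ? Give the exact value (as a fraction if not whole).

A emits 30 × 5485 = 164550 frames; B emits 30000/1001 × 5485 = 164550000/1001.
Difference = 164550/1001 frames (≈ 164.3856); B is behind A.

164550/1001 frames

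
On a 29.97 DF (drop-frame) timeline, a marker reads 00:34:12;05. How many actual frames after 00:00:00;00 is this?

As if non-drop at 30 labels/s: (0 × 3600 + 34 × 60 + 12) × 30 + 5 = 61565.
Minute boundaries passed: 34; those not divisible by 10: 34 − 3 = 31; dropped labels = 2 × 31 = 62.
Actual frame index = 61565 − 62 = 61503.

61503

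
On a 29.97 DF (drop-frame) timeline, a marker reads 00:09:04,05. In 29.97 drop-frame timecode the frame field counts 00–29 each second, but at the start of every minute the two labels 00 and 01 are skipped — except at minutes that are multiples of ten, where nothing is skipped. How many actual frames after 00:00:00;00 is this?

16307

Complete 10-minute blocks: 0, each 17982 frames → 0.
Remaining 9 whole minutes in the current block: 1800 + 8 × 1798 = 16184 frames.
Within the current minute: 4 × 30 + 5 − 2 = 123 (labels ;00/;01 skipped at this minute). Total = 0 + 16184 + 123 = 16307.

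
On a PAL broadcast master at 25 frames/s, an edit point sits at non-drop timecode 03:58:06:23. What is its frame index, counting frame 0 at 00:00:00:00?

Total seconds to the label: (3 × 3600 + 58 × 60 + 6) = 14286.
Frame index = 14286 × 25 + 23 = 357173.

357173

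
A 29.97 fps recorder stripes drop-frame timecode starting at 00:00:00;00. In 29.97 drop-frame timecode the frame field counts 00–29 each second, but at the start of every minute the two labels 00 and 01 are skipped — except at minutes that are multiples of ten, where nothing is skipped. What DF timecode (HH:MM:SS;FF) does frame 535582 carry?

04:57:50;18

Each 10-minute DF block holds 10 × 60 × 30 − 9 × 2 = 17982 frames. 535582 ÷ 17982 → 29 full blocks, remainder 14104.
Within the partial block the first minute is 1800 frames and each further minute 1798, so 7 further minute boundaries passed. Total skipped labels = 18 × 29 + 2 × 7 = 536.
Non-drop label index = 535582 + 536 = 536118; at 30 labels/s that is 04:57:50:18, i.e. DF 04:57:50;18.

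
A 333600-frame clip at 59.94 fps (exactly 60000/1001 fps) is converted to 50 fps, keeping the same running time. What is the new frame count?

Target frames = source frames × (target rate / source rate) = 333600 × (50)/(60000/1001) = 333600 × 1001/1200 = 278278.

278278 frames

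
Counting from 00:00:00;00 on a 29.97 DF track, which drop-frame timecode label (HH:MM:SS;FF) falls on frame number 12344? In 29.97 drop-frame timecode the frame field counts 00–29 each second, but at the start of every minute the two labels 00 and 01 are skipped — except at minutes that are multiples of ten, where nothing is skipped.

Each 10-minute DF block holds 10 × 60 × 30 − 9 × 2 = 17982 frames. 12344 ÷ 17982 → 0 full blocks, remainder 12344.
Within the partial block the first minute is 1800 frames and each further minute 1798, so 6 further minute boundaries passed. Total skipped labels = 18 × 0 + 2 × 6 = 12.
Non-drop label index = 12344 + 12 = 12356; at 30 labels/s that is 00:06:51:26, i.e. DF 00:06:51;26.

00:06:51;26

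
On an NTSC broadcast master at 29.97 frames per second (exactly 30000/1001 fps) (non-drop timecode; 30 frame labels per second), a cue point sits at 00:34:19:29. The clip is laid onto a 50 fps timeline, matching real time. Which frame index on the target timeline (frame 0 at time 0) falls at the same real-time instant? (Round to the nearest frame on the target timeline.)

frame 103101

Source frame index: (0×3600 + 34×60 + 19) × 30 + 29 = 61799.
Real time: 61799 / (30000/1001) = 61860799/30000 s.
Target frame: (61860799/30000) × (50) = 61860799/600 ≈ 103101.332 → 103101.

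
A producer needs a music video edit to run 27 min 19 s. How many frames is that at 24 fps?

27 min 19 s = 1639 s.
Frames = 1639 × 24 = 39336.

39336 frames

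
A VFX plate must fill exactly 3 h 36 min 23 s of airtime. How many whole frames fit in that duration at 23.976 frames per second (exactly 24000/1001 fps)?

3 h 36 min 23 s = 12983 s.
Frames = 12983 × 24000/1001 = 311592000/1001 ≈ 311280.7193.
Complete frames: 311280.

311280 frames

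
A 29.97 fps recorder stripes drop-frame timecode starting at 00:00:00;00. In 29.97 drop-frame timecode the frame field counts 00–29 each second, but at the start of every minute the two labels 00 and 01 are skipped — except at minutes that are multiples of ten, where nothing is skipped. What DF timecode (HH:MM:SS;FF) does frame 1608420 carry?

Ten DF minutes hold 17982 frames, so frame 1608420 lies in block 89 (frames 1600398–1618379) with 8022 frames into that block.
The block's first minute is 1800 frames and the rest 1798 each; 8022 frames reaches minute 4, so 89 × 18 + 4 × 2 = 1610 labels have been skipped so far.
Adding those back, label number 1608420 + 1610 = 1610030 at 30 labels/s is 53667 s + 20 f = 14 h 54 min 27 s frame 20, i.e. 14:54:27;20.

14:54:27;20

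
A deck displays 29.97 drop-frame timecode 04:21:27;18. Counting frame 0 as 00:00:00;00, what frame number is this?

470158

Complete 10-minute blocks: 26, each 17982 frames → 467532.
Remaining 1 whole minute in the current block: 1800 + 0 × 1798 = 1800 frames.
Within the current minute: 27 × 30 + 18 − 2 = 826 (labels ;00/;01 skipped at this minute). Total = 467532 + 1800 + 826 = 470158.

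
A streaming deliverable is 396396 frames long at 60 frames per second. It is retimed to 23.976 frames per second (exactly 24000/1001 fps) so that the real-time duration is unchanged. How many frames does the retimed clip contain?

Target frames = source frames × (target rate / source rate) = 396396 × (24000/1001)/(60) = 396396 × 400/1001 = 158400.

158400 frames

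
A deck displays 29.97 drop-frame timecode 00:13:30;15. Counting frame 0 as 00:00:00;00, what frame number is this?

24291

As if non-drop at 30 labels/s: (0 × 3600 + 13 × 60 + 30) × 30 + 15 = 24315.
Minute boundaries passed: 13; those not divisible by 10: 13 − 1 = 12; dropped labels = 2 × 12 = 24.
Actual frame index = 24315 − 24 = 24291.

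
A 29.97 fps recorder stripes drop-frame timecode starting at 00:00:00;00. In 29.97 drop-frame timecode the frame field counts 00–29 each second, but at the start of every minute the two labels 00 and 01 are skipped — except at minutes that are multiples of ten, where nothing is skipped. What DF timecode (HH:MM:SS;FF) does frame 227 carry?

00:00:07;17

Each 10-minute DF block holds 10 × 60 × 30 − 9 × 2 = 17982 frames. 227 ÷ 17982 → 0 full blocks, remainder 227.
Within the partial block the first minute is 1800 frames and each further minute 1798, so 0 further minute boundaries passed. Total skipped labels = 18 × 0 + 2 × 0 = 0.
Non-drop label index = 227 + 0 = 227; at 30 labels/s that is 00:00:07:17, i.e. DF 00:00:07;17.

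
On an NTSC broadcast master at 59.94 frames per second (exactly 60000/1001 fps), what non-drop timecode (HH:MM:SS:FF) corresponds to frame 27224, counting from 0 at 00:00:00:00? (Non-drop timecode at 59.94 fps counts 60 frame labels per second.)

00:07:33:44

27224 ÷ 60 = 453 full seconds, remainder 44 frames.
453 s = 0 h 7 min 33 s.
Timecode: 00:07:33:44.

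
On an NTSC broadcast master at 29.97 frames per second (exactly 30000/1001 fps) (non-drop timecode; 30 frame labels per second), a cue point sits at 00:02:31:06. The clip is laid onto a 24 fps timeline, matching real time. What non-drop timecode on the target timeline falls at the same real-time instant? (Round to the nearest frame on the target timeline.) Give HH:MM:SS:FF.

00:02:31:08

Source frame index: (0×3600 + 2×60 + 31) × 30 + 6 = 4536.
Real time: 4536 / (30000/1001) = 189189/1250 s.
Target frame: (189189/1250) × (24) = 2270268/625 ≈ 3632.429 → 3632.
At 24 labels/s: frame 3632 → 00:02:31:08.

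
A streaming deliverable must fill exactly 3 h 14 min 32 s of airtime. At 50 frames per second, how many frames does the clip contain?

3 h 14 min 32 s = 11672 s.
Frames = 11672 × 50 = 583600.

583600 frames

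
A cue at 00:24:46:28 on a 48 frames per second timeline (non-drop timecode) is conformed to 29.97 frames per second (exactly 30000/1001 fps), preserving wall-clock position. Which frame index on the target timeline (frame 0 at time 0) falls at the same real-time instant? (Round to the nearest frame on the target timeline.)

frame 44553

Source frame index: (0×3600 + 24×60 + 46) × 48 + 28 = 71356.
Real time: 71356 / (48) = 17839/12 s.
Target frame: (17839/12) × (30000/1001) = 44597500/1001 ≈ 44552.947 → 44553.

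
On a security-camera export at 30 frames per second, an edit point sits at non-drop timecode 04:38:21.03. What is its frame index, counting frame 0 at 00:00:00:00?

Total seconds to the label: (4 × 3600 + 38 × 60 + 21) = 16701.
Frame index = 16701 × 30 + 3 = 501033.

501033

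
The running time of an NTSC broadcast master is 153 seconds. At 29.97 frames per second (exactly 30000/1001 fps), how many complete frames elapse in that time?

Frames = 153 × 30000/1001 = 4590000/1001 ≈ 4585.4146.
Complete frames: 4585.

4585 frames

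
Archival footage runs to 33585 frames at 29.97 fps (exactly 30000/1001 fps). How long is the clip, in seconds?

Running time = 33585 / (30000/1001) = 1120.6195 s.

1120.6195 seconds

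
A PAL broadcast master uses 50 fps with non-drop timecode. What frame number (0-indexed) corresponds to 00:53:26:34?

Total seconds to the label: (0 × 3600 + 53 × 60 + 26) = 3206.
Frame index = 3206 × 50 + 34 = 160334.

160334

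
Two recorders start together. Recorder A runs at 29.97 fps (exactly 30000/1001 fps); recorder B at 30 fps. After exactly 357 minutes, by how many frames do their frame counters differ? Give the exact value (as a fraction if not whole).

91800/143 frames

357 min = 21420 s.
A emits 30000/1001 × 21420 = 91800000/143 frames; B emits 30 × 21420 = 642600.
Difference = 91800/143 frames (≈ 641.9580); B is ahead of A.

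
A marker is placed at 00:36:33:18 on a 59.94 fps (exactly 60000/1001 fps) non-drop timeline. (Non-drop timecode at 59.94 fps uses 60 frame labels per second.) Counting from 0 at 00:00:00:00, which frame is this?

131598

Total seconds to the label: (0 × 3600 + 36 × 60 + 33) = 2193.
Frame index = 2193 × 60 + 18 = 131598.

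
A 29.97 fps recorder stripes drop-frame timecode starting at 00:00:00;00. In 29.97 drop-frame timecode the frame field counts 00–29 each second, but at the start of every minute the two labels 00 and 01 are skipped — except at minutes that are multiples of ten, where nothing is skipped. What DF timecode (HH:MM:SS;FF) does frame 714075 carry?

Ten DF minutes hold 17982 frames, so frame 714075 lies in block 39 (frames 701298–719279) with 12777 frames into that block.
The block's first minute is 1800 frames and the rest 1798 each; 12777 frames reaches minute 7, so 39 × 18 + 7 × 2 = 716 labels have been skipped so far.
Adding those back, label number 714075 + 716 = 714791 at 30 labels/s is 23826 s + 11 f = 6 h 37 min 6 s frame 11, i.e. 06:37:06;11.

06:37:06;11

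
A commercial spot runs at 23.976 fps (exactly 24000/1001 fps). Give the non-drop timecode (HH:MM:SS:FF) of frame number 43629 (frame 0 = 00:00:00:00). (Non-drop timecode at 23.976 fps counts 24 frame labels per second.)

00:30:17:21

43629 ÷ 24 = 1817 full seconds, remainder 21 frames.
1817 s = 0 h 30 min 17 s.
Timecode: 00:30:17:21.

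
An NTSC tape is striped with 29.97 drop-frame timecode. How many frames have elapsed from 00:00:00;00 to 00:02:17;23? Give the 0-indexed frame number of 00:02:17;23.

4129

As if non-drop at 30 labels/s: (0 × 3600 + 2 × 60 + 17) × 30 + 23 = 4133.
Minute boundaries passed: 2; those not divisible by 10: 2 − 0 = 2; dropped labels = 2 × 2 = 4.
Actual frame index = 4133 − 4 = 4129.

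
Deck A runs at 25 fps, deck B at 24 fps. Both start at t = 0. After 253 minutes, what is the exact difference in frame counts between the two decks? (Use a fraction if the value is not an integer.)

15180 frames

253 min = 15180 s.
A emits 25 × 15180 = 379500 frames; B emits 24 × 15180 = 364320.
Difference = 15180 frames; B is behind A.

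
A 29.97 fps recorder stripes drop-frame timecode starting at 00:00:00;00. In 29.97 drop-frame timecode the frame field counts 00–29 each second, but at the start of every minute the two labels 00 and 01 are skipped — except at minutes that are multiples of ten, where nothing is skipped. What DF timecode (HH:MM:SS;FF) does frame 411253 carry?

03:48:42;05

Each 10-minute DF block holds 10 × 60 × 30 − 9 × 2 = 17982 frames. 411253 ÷ 17982 → 22 full blocks, remainder 15649.
Within the partial block the first minute is 1800 frames and each further minute 1798, so 8 further minute boundaries passed. Total skipped labels = 18 × 22 + 2 × 8 = 412.
Non-drop label index = 411253 + 412 = 411665; at 30 labels/s that is 03:48:42:05, i.e. DF 03:48:42;05.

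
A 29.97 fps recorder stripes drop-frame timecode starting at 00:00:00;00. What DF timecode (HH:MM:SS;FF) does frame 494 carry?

00:00:16;14

Ten DF minutes hold 17982 frames, so frame 494 lies in block 0 (frames 0–17981) with 494 frames into that block.
The block's first minute is 1800 frames and the rest 1798 each; 494 frames reaches minute 0, so 0 × 18 + 0 × 2 = 0 labels have been skipped so far.
Adding those back, label number 494 + 0 = 494 at 30 labels/s is 16 s + 14 f = 0 h 0 min 16 s frame 14, i.e. 00:00:16;14.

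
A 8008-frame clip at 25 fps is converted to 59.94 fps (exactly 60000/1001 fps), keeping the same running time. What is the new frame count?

19200 frames

Target frames = source frames × (target rate / source rate) = 8008 × (60000/1001)/(25) = 8008 × 2400/1001 = 19200.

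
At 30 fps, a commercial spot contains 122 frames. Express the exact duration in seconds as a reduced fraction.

Running time = 122 ÷ (30) = 122 × 1/30 = 61/15 s.

61/15 seconds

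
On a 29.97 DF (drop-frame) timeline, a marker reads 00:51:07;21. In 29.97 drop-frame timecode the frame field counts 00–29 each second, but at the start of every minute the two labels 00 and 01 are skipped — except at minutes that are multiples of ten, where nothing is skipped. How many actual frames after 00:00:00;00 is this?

91939

Complete 10-minute blocks: 5, each 17982 frames → 89910.
Remaining 1 whole minute in the current block: 1800 + 0 × 1798 = 1800 frames.
Within the current minute: 7 × 30 + 21 − 2 = 229 (labels ;00/;01 skipped at this minute). Total = 89910 + 1800 + 229 = 91939.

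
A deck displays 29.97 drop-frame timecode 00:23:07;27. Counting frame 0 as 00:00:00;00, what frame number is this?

41595

Complete 10-minute blocks: 2, each 17982 frames → 35964.
Remaining 3 whole minutes in the current block: 1800 + 2 × 1798 = 5396 frames.
Within the current minute: 7 × 30 + 27 − 2 = 235 (labels ;00/;01 skipped at this minute). Total = 35964 + 5396 + 235 = 41595.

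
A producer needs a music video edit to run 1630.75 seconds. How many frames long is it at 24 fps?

39138 frames

Frames = 1630.75 × 24 = 39138.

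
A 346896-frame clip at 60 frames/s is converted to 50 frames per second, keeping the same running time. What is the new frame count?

289080 frames

Target frames = source frames × (target rate / source rate) = 346896 × (50)/(60) = 346896 × 5/6 = 289080.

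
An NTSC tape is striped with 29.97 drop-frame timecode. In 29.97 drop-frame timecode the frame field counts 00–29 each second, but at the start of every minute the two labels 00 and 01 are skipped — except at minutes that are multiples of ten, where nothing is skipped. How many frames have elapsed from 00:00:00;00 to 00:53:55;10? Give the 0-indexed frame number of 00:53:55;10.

Complete 10-minute blocks: 5, each 17982 frames → 89910.
Remaining 3 whole minutes in the current block: 1800 + 2 × 1798 = 5396 frames.
Within the current minute: 55 × 30 + 10 − 2 = 1658 (labels ;00/;01 skipped at this minute). Total = 89910 + 5396 + 1658 = 96964.

96964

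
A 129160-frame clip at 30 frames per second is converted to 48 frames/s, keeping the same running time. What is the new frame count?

Target frames = source frames × (target rate / source rate) = 129160 × (48)/(30) = 129160 × 8/5 = 206656.

206656 frames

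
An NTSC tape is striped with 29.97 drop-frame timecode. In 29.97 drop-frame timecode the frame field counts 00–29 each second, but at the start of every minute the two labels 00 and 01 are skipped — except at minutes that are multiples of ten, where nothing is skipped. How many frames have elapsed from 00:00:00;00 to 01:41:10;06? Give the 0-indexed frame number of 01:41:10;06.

Complete 10-minute blocks: 10, each 17982 frames → 179820.
Remaining 1 whole minute in the current block: 1800 + 0 × 1798 = 1800 frames.
Within the current minute: 10 × 30 + 6 − 2 = 304 (labels ;00/;01 skipped at this minute). Total = 179820 + 1800 + 304 = 181924.

181924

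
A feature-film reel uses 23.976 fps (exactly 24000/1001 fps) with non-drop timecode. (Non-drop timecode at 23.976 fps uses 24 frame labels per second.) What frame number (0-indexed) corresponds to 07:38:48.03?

Total seconds to the label: (7 × 3600 + 38 × 60 + 48) = 27528.
Frame index = 27528 × 24 + 3 = 660675.

660675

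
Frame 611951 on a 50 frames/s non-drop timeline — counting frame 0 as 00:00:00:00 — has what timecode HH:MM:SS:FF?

611951 ÷ 50 = 12239 full seconds, remainder 1 frame.
12239 s = 3 h 23 min 59 s.
Timecode: 03:23:59:01.

03:23:59:01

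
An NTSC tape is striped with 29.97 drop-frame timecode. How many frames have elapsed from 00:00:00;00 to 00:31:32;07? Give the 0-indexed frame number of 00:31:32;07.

56711

As if non-drop at 30 labels/s: (0 × 3600 + 31 × 60 + 32) × 30 + 7 = 56767.
Minute boundaries passed: 31; those not divisible by 10: 31 − 3 = 28; dropped labels = 2 × 28 = 56.
Actual frame index = 56767 − 56 = 56711.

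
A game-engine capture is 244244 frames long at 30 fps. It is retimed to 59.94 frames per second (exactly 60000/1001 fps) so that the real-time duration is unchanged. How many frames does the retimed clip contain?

488000 frames

Target frames = source frames × (target rate / source rate) = 244244 × (60000/1001)/(30) = 244244 × 2000/1001 = 488000.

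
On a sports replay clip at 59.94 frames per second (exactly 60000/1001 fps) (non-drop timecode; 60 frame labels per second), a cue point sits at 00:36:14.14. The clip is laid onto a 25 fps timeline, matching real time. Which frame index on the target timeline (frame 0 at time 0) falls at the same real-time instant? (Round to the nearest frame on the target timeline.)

frame 54410

Source frame index: (0×3600 + 36×60 + 14) × 60 + 14 = 130454.
Real time: 130454 / (60000/1001) = 65292227/30000 s.
Target frame: (65292227/30000) × (25) = 65292227/1200 ≈ 54410.189 → 54410.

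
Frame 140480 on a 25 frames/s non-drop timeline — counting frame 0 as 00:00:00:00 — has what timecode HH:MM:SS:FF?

140480 ÷ 25 = 5619 full seconds, remainder 5 frames.
5619 s = 1 h 33 min 39 s.
Timecode: 01:33:39:05.

01:33:39:05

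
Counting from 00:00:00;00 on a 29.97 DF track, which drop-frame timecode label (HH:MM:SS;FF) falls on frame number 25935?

Each 10-minute DF block holds 10 × 60 × 30 − 9 × 2 = 17982 frames. 25935 ÷ 17982 → 1 full block, remainder 7953.
Within the partial block the first minute is 1800 frames and each further minute 1798, so 4 further minute boundaries passed. Total skipped labels = 18 × 1 + 2 × 4 = 26.
Non-drop label index = 25935 + 26 = 25961; at 30 labels/s that is 00:14:25:11, i.e. DF 00:14:25;11.

00:14:25;11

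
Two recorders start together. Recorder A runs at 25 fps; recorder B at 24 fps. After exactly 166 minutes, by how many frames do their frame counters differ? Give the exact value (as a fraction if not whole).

9960 frames

166 min = 9960 s.
A emits 25 × 9960 = 249000 frames; B emits 24 × 9960 = 239040.
Difference = 9960 frames; B is behind A.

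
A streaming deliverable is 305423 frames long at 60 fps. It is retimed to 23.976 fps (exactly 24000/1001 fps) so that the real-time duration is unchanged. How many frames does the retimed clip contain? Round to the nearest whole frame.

122047 frames

Frames at target rate = 305423 × (24000/1001) / (60) = 122169200/1001 ≈ 122047.153.
Nearest whole frame: 122047.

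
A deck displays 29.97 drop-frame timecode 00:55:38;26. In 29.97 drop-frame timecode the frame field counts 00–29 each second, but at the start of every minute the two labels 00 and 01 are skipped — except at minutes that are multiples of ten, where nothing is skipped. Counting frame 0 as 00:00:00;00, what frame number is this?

100066

As if non-drop at 30 labels/s: (0 × 3600 + 55 × 60 + 38) × 30 + 26 = 100166.
Minute boundaries passed: 55; those not divisible by 10: 55 − 5 = 50; dropped labels = 2 × 50 = 100.
Actual frame index = 100166 − 100 = 100066.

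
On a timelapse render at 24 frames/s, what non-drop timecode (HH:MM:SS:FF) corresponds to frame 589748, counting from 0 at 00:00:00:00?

06:49:32:20

589748 ÷ 24 = 24572 full seconds, remainder 20 frames.
24572 s = 6 h 49 min 32 s.
Timecode: 06:49:32:20.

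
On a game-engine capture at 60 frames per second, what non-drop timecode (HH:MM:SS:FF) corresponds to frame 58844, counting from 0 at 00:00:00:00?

58844 ÷ 60 = 980 full seconds, remainder 44 frames.
980 s = 0 h 16 min 20 s.
Timecode: 00:16:20:44.

00:16:20:44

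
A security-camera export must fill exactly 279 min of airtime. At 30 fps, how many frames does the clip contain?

279 min = 16740 s.
Frames = 16740 × 30 = 502200.

502200 frames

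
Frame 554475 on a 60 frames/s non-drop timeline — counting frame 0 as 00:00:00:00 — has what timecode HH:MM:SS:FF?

02:34:01:15

554475 ÷ 60 = 9241 full seconds, remainder 15 frames.
9241 s = 2 h 34 min 1 s.
Timecode: 02:34:01:15.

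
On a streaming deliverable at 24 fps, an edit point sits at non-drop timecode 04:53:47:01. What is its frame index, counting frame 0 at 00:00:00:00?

frame 423049

Total seconds to the label: (4 × 3600 + 53 × 60 + 47) = 17627.
Frame index = 17627 × 24 + 1 = 423049.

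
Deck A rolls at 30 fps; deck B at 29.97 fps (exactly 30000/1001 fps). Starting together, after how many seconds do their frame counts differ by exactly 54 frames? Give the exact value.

1801.8 seconds

The gap grows by |30000/1001 − 30| = 30/1001 frames per second.
Time for a 54-frame gap: 54 ÷ (30/1001) = 1801.8 s.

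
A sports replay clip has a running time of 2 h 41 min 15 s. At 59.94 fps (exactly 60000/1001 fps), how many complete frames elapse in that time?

2 h 41 min 15 s = 9675 s.
Frames = 9675 × 60000/1001 = 580500000/1001 ≈ 579920.0799.
Complete frames: 579920.

579920 frames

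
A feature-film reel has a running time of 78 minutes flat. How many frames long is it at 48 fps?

78 min = 4680 s.
Frames = 4680 × 48 = 224640.

224640 frames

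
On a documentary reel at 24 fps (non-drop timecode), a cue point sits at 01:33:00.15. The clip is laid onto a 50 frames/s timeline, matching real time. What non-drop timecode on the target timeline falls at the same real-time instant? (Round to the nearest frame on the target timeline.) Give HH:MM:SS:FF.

01:33:00:31

Source frame index: (1×3600 + 33×60 + 0) × 24 + 15 = 133935.
Real time: 133935 / (24) = 44645/8 s.
Target frame: (44645/8) × (50) = 1116125/4 ≈ 279031.250 → 279031.
At 50 labels/s: frame 279031 → 01:33:00:31.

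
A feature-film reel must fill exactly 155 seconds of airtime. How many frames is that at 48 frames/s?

Frames = 155 × 48 = 7440.

7440 frames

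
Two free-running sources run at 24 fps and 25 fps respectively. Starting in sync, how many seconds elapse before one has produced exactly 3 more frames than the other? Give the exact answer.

3 seconds

The gap grows by |25 − 24| = 1 frame per second.
Time for a 3-frame gap: 3 ÷ (1) = 3 s.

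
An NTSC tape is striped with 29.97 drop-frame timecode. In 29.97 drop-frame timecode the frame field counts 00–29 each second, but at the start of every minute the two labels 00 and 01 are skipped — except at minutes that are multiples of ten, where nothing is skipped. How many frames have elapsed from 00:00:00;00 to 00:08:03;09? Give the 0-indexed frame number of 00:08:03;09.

14483

As if non-drop at 30 labels/s: (0 × 3600 + 8 × 60 + 3) × 30 + 9 = 14499.
Minute boundaries passed: 8; those not divisible by 10: 8 − 0 = 8; dropped labels = 2 × 8 = 16.
Actual frame index = 14499 − 16 = 14483.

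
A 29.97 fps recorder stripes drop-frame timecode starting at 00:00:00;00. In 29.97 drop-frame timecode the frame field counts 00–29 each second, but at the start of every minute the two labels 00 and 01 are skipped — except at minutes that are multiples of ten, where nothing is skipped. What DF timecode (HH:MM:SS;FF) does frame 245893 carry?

02:16:44;19

Ten DF minutes hold 17982 frames, so frame 245893 lies in block 13 (frames 233766–251747) with 12127 frames into that block.
The block's first minute is 1800 frames and the rest 1798 each; 12127 frames reaches minute 6, so 13 × 18 + 6 × 2 = 246 labels have been skipped so far.
Adding those back, label number 245893 + 246 = 246139 at 30 labels/s is 8204 s + 19 f = 2 h 16 min 44 s frame 19, i.e. 02:16:44;19.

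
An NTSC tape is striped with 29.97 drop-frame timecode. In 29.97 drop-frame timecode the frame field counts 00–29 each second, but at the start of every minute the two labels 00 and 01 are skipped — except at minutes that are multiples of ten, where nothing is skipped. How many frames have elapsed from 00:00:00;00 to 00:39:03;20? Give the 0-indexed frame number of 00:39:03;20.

As if non-drop at 30 labels/s: (0 × 3600 + 39 × 60 + 3) × 30 + 20 = 70310.
Minute boundaries passed: 39; those not divisible by 10: 39 − 3 = 36; dropped labels = 2 × 36 = 72.
Actual frame index = 70310 − 72 = 70238.

70238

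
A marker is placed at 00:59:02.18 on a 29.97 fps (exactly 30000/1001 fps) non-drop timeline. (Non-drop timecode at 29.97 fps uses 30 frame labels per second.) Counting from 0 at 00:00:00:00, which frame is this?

Total seconds to the label: (0 × 3600 + 59 × 60 + 2) = 3542.
Frame index = 3542 × 30 + 18 = 106278.

frame 106278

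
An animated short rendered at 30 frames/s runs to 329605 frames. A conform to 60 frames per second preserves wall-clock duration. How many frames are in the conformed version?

Target frames = source frames × (target rate / source rate) = 329605 × (60)/(30) = 329605 × 2 = 659210.

659210 frames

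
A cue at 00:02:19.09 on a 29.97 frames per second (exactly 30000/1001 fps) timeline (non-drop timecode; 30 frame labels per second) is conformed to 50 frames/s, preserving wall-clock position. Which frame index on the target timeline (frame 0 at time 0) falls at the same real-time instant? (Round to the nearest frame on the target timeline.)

frame 6972

Source frame index: (0×3600 + 2×60 + 19) × 30 + 9 = 4179.
Real time: 4179 / (30000/1001) = 1394393/10000 s.
Target frame: (1394393/10000) × (50) = 1394393/200 ≈ 6971.965 → 6972.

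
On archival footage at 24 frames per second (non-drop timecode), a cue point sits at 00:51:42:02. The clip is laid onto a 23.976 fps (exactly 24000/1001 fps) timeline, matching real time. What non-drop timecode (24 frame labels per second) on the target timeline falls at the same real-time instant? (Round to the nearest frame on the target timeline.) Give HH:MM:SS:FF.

00:51:39:00

Source frame index: (0×3600 + 51×60 + 42) × 24 + 2 = 74450.
Real time: 74450 / (24) = 37225/12 s.
Target frame: (37225/12) × (24000/1001) = 74450000/1001 ≈ 74375.624 → 74376.
At 24 labels/s: frame 74376 → 00:51:39:00.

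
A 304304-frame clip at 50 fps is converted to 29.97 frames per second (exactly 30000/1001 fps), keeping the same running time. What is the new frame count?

182400 frames

Target frames = source frames × (target rate / source rate) = 304304 × (30000/1001)/(50) = 304304 × 600/1001 = 182400.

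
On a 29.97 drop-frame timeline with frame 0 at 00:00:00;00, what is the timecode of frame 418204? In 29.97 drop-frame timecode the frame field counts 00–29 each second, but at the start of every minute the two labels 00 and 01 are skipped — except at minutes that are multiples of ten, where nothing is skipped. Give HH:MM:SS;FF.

03:52:34;02

Ten DF minutes hold 17982 frames, so frame 418204 lies in block 23 (frames 413586–431567) with 4618 frames into that block.
The block's first minute is 1800 frames and the rest 1798 each; 4618 frames reaches minute 2, so 23 × 18 + 2 × 2 = 418 labels have been skipped so far.
Adding those back, label number 418204 + 418 = 418622 at 30 labels/s is 13954 s + 2 f = 3 h 52 min 34 s frame 2, i.e. 03:52:34;02.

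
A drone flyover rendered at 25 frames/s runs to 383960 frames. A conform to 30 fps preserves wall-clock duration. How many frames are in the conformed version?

Target frames = source frames × (target rate / source rate) = 383960 × (30)/(25) = 383960 × 6/5 = 460752.

460752 frames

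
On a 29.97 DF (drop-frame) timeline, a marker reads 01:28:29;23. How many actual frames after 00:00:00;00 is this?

Complete 10-minute blocks: 8, each 17982 frames → 143856.
Remaining 8 whole minutes in the current block: 1800 + 7 × 1798 = 14386 frames.
Within the current minute: 29 × 30 + 23 − 2 = 891 (labels ;00/;01 skipped at this minute). Total = 143856 + 14386 + 891 = 159133.

159133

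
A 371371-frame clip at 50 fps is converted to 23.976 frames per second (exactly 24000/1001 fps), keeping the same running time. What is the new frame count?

178080 frames

Target frames = source frames × (target rate / source rate) = 371371 × (24000/1001)/(50) = 371371 × 480/1001 = 178080.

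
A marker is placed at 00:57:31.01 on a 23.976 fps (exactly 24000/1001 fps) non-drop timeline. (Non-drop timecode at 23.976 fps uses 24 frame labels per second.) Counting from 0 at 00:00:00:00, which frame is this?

Total seconds to the label: (0 × 3600 + 57 × 60 + 31) = 3451.
Frame index = 3451 × 24 + 1 = 82825.

82825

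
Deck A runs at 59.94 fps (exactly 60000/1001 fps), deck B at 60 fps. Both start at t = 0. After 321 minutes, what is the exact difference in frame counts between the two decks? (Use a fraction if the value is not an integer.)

1155600/1001 frames

321 min = 19260 s.
A emits 60000/1001 × 19260 = 1155600000/1001 frames; B emits 60 × 19260 = 1155600.
Difference = 1155600/1001 frames (≈ 1154.4456); B is ahead of A.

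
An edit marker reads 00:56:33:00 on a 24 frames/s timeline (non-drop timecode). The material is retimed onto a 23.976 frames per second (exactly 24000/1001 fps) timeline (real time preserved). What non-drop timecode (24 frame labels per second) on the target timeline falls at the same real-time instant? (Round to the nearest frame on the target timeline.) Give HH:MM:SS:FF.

00:56:29:15

Source frame index: (0×3600 + 56×60 + 33) × 24 + 0 = 81432.
Real time: 81432 / (24) = 3393 s.
Target frame: (3393) × (24000/1001) = 6264000/77 ≈ 81350.649 → 81351.
At 24 labels/s: frame 81351 → 00:56:29:15.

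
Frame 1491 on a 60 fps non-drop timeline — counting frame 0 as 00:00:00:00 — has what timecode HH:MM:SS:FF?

1491 ÷ 60 = 24 full seconds, remainder 51 frames.
24 s = 0 h 0 min 24 s.
Timecode: 00:00:24:51.

00:00:24:51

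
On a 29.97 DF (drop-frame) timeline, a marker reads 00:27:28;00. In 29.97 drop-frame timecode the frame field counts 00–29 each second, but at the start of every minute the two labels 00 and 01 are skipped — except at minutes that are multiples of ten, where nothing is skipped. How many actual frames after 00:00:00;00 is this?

As if non-drop at 30 labels/s: (0 × 3600 + 27 × 60 + 28) × 30 + 0 = 49440.
Minute boundaries passed: 27; those not divisible by 10: 27 − 2 = 25; dropped labels = 2 × 25 = 50.
Actual frame index = 49440 − 50 = 49390.

49390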